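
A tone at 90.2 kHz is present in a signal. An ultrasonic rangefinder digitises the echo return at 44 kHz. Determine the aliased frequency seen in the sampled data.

2.2 kHz

90.2 kHz mod fs = 2.2 kHz.
2.2 kHz ≤ fs/2 = 22 kHz, appears at 2.2 kHz.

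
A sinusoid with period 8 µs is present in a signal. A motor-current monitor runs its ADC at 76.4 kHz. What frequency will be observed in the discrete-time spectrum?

T = 8 µs → f = 1/T = 125 kHz.
125 kHz mod fs = 48.6 kHz.
48.6 kHz > fs/2 = 38.2 kHz, folds to fs − 48.6 kHz = 27.8 kHz.

27.8 kHz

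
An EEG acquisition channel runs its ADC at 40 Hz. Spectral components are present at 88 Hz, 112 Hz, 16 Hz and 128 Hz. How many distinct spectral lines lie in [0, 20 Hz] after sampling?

fs/2 = 20 Hz.
88 Hz mod fs = 8 Hz.
8 Hz ≤ fs/2 = 20 Hz, appears at 8 Hz.
112 Hz mod fs = 32 Hz.
32 Hz > fs/2 = 20 Hz, folds to fs − 32 Hz = 8 Hz.
16 Hz ≤ fs/2 = 20 Hz, passes unchanged.
128 Hz mod fs = 8 Hz.
8 Hz ≤ fs/2 = 20 Hz, appears at 8 Hz.
Distinct values: {8 Hz, 16 Hz} → 2.

2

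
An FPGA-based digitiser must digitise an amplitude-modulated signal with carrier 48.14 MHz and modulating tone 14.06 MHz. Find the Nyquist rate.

AM sidebands sit at fc ± fm = 34.08 MHz and 62.2 MHz.
Highest-frequency component: 62.2 MHz.
Nyquist rate = 2 × 62.2 MHz = 124.4 MHz.

124.4 MHz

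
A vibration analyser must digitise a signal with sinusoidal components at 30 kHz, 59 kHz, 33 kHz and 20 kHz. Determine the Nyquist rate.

Highest-frequency component: 59 kHz.
Nyquist rate = 2 × 59 kHz = 118 kHz.

118 kHz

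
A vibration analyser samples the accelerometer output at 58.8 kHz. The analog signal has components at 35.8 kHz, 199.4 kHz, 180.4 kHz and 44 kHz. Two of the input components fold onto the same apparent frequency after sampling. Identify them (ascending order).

fs/2 = 29.4 kHz.
35.8 kHz > fs/2 = 29.4 kHz, folds to fs − 35.8 kHz = 23 kHz.
199.4 kHz mod fs = 23 kHz.
23 kHz ≤ fs/2 = 29.4 kHz, appears at 23 kHz.
180.4 kHz mod fs = 4 kHz.
4 kHz ≤ fs/2 = 29.4 kHz, appears at 4 kHz.
44 kHz > fs/2 = 29.4 kHz, folds to fs − 44 kHz = 14.8 kHz.
35.8 kHz and 199.4 kHz both map to 23 kHz.

35.8 kHz, 199.4 kHz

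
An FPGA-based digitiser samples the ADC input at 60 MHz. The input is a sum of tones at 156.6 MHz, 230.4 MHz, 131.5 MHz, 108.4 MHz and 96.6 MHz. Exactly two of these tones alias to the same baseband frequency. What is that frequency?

23.4 MHz

fs/2 = 30 MHz.
156.6 MHz mod fs = 36.6 MHz.
36.6 MHz > fs/2 = 30 MHz, folds to fs − 36.6 MHz = 23.4 MHz.
230.4 MHz mod fs = 50.4 MHz.
50.4 MHz > fs/2 = 30 MHz, folds to fs − 50.4 MHz = 9.6 MHz.
131.5 MHz mod fs = 11.5 MHz.
11.5 MHz ≤ fs/2 = 30 MHz, appears at 11.5 MHz.
108.4 MHz mod fs = 48.4 MHz.
48.4 MHz > fs/2 = 30 MHz, folds to fs − 48.4 MHz = 11.6 MHz.
96.6 MHz mod fs = 36.6 MHz.
36.6 MHz > fs/2 = 30 MHz, folds to fs − 36.6 MHz = 23.4 MHz.
96.6 MHz and 156.6 MHz both map to 23.4 MHz.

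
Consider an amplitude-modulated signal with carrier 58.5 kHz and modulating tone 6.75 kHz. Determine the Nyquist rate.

AM sidebands sit at fc ± fm = 51.75 kHz and 65.25 kHz.
Highest-frequency component: 65.25 kHz.
Nyquist rate = 2 × 65.25 kHz = 130.5 kHz.

130.5 kHz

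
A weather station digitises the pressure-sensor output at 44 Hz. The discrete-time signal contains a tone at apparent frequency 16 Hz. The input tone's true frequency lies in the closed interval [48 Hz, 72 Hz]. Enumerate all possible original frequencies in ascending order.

Frequencies that alias to 16 Hz are k·fs ± 16 Hz for integer k ≥ 0.
k=0: 16 Hz.
k=1: 28 Hz, 60 Hz.
k=2: 72 Hz, 104 Hz.
k=3: 116 Hz, 148 Hz.
Within [48 Hz, 72 Hz]: 60 Hz, 72 Hz.

60 Hz, 72 Hz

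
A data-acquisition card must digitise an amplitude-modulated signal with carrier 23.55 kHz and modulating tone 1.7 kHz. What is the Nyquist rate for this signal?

50.5 kHz

AM sidebands sit at fc ± fm = 21.85 kHz and 25.25 kHz.
Highest-frequency component: 25.25 kHz.
Nyquist rate = 2 × 25.25 kHz = 50.5 kHz.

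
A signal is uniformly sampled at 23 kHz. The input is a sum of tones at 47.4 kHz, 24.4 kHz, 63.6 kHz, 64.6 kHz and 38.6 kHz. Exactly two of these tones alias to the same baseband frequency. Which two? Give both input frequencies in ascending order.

24.4 kHz, 47.4 kHz

fs/2 = 11.5 kHz.
47.4 kHz mod fs = 1.4 kHz.
1.4 kHz ≤ fs/2 = 11.5 kHz, appears at 1.4 kHz.
24.4 kHz mod fs = 1.4 kHz.
1.4 kHz ≤ fs/2 = 11.5 kHz, appears at 1.4 kHz.
63.6 kHz mod fs = 17.6 kHz.
17.6 kHz > fs/2 = 11.5 kHz, folds to fs − 17.6 kHz = 5.4 kHz.
64.6 kHz mod fs = 18.6 kHz.
18.6 kHz > fs/2 = 11.5 kHz, folds to fs − 18.6 kHz = 4.4 kHz.
38.6 kHz mod fs = 15.6 kHz.
15.6 kHz > fs/2 = 11.5 kHz, folds to fs − 15.6 kHz = 7.4 kHz.
24.4 kHz and 47.4 kHz both map to 1.4 kHz.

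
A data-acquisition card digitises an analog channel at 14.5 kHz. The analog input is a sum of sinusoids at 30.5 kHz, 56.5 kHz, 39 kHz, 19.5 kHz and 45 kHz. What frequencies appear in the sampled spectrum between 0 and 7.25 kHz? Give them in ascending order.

fs/2 = 7.25 kHz.
30.5 kHz mod fs = 1.5 kHz.
1.5 kHz ≤ fs/2 = 7.25 kHz, appears at 1.5 kHz.
56.5 kHz mod fs = 13 kHz.
13 kHz > fs/2 = 7.25 kHz, folds to fs − 13 kHz = 1.5 kHz.
39 kHz mod fs = 10 kHz.
10 kHz > fs/2 = 7.25 kHz, folds to fs − 10 kHz = 4.5 kHz.
19.5 kHz mod fs = 5 kHz.
5 kHz ≤ fs/2 = 7.25 kHz, appears at 5 kHz.
45 kHz mod fs = 1.5 kHz.
1.5 kHz ≤ fs/2 = 7.25 kHz, appears at 1.5 kHz.
Distinct values: {1.5 kHz, 4.5 kHz, 5 kHz}.

1.5 kHz, 4.5 kHz, 5 kHz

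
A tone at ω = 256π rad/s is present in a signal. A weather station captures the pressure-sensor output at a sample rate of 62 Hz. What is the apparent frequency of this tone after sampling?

4 Hz

ω = 256π rad/s → f = ω/(2π) = 128 Hz.
128 Hz mod fs = 4 Hz.
4 Hz ≤ fs/2 = 31 Hz, appears at 4 Hz.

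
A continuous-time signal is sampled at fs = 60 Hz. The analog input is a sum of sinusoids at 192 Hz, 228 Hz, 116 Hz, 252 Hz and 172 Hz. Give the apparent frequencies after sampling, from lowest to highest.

fs/2 = 30 Hz.
192 Hz mod fs = 12 Hz.
12 Hz ≤ fs/2 = 30 Hz, appears at 12 Hz.
228 Hz mod fs = 48 Hz.
48 Hz > fs/2 = 30 Hz, folds to fs − 48 Hz = 12 Hz.
116 Hz mod fs = 56 Hz.
56 Hz > fs/2 = 30 Hz, folds to fs − 56 Hz = 4 Hz.
252 Hz mod fs = 12 Hz.
12 Hz ≤ fs/2 = 30 Hz, appears at 12 Hz.
172 Hz mod fs = 52 Hz.
52 Hz > fs/2 = 30 Hz, folds to fs − 52 Hz = 8 Hz.
Distinct values: {4 Hz, 8 Hz, 12 Hz}.

4 Hz, 8 Hz, 12 Hz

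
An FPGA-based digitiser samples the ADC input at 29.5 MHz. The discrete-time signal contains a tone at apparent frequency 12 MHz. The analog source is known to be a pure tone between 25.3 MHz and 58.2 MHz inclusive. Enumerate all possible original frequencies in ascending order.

Frequencies that alias to 12 MHz are k·fs ± 12 MHz for integer k ≥ 0.
k=0: 12 MHz.
k=1: 17.5 MHz, 41.5 MHz.
k=2: 47 MHz, 71 MHz.
k=3: 76.5 MHz, 100.5 MHz.
Within [25.3 MHz, 58.2 MHz]: 41.5 MHz, 47 MHz.

41.5 MHz, 47 MHz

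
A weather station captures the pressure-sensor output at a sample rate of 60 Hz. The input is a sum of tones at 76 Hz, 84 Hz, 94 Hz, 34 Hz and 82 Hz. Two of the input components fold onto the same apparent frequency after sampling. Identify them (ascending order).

34 Hz, 94 Hz

fs/2 = 30 Hz.
76 Hz mod fs = 16 Hz.
16 Hz ≤ fs/2 = 30 Hz, appears at 16 Hz.
84 Hz mod fs = 24 Hz.
24 Hz ≤ fs/2 = 30 Hz, appears at 24 Hz.
94 Hz mod fs = 34 Hz.
34 Hz > fs/2 = 30 Hz, folds to fs − 34 Hz = 26 Hz.
34 Hz > fs/2 = 30 Hz, folds to fs − 34 Hz = 26 Hz.
82 Hz mod fs = 22 Hz.
22 Hz ≤ fs/2 = 30 Hz, appears at 22 Hz.
34 Hz and 94 Hz both map to 26 Hz.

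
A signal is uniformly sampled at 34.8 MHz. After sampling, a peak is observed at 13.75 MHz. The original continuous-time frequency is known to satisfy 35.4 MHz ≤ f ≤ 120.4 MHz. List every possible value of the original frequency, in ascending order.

Frequencies that alias to 13.75 MHz are k·fs ± 13.75 MHz for integer k ≥ 0.
k=0: 13.75 MHz.
k=1: 21.05 MHz, 48.55 MHz.
k=2: 55.85 MHz, 83.35 MHz.
k=3: 90.65 MHz, 118.15 MHz.
k=4: 125.45 MHz, 152.95 MHz.
Within [35.4 MHz, 120.4 MHz]: 48.55 MHz, 55.85 MHz, 83.35 MHz, 90.65 MHz, 118.15 MHz.

48.55 MHz, 55.85 MHz, 83.35 MHz, 90.65 MHz, 118.15 MHz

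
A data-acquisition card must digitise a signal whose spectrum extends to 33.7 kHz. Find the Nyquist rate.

Nyquist rate = 2 × 33.7 kHz = 67.4 kHz.

67.4 kHz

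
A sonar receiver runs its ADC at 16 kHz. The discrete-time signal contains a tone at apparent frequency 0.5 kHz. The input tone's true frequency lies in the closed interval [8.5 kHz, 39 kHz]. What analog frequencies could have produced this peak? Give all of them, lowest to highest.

Frequencies that alias to 0.5 kHz are k·fs ± 0.5 kHz for integer k ≥ 0.
k=0: 0.5 kHz.
k=1: 15.5 kHz, 16.5 kHz.
k=2: 31.5 kHz, 32.5 kHz.
k=3: 47.5 kHz, 48.5 kHz.
Within [8.5 kHz, 39 kHz]: 15.5 kHz, 16.5 kHz, 31.5 kHz, 32.5 kHz.

15.5 kHz, 16.5 kHz, 31.5 kHz, 32.5 kHz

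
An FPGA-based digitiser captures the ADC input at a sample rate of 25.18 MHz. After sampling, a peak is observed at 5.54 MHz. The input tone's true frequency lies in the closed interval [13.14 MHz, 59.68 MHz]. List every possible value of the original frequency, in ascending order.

Frequencies that alias to 5.54 MHz are k·fs ± 5.54 MHz for integer k ≥ 0.
k=0: 5.54 MHz.
k=1: 19.64 MHz, 30.72 MHz.
k=2: 44.82 MHz, 55.9 MHz.
k=3: 70 MHz, 81.08 MHz.
Within [13.14 MHz, 59.68 MHz]: 19.64 MHz, 30.72 MHz, 44.82 MHz, 55.9 MHz.

19.64 MHz, 30.72 MHz, 44.82 MHz, 55.9 MHz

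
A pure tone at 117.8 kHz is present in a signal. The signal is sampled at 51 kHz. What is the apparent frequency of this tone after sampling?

15.8 kHz

117.8 kHz mod fs = 15.8 kHz.
15.8 kHz ≤ fs/2 = 25.5 kHz, appears at 15.8 kHz.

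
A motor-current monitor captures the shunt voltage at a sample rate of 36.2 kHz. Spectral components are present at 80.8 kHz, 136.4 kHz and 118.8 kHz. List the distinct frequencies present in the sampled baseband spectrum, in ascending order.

fs/2 = 18.1 kHz.
80.8 kHz mod fs = 8.4 kHz.
8.4 kHz ≤ fs/2 = 18.1 kHz, appears at 8.4 kHz.
136.4 kHz mod fs = 27.8 kHz.
27.8 kHz > fs/2 = 18.1 kHz, folds to fs − 27.8 kHz = 8.4 kHz.
118.8 kHz mod fs = 10.2 kHz.
10.2 kHz ≤ fs/2 = 18.1 kHz, appears at 10.2 kHz.
Distinct values: {8.4 kHz, 10.2 kHz}.

8.4 kHz, 10.2 kHz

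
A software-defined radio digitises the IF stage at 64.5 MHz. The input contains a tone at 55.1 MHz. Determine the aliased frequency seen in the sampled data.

55.1 MHz > fs/2 = 32.25 MHz, folds to fs − 55.1 MHz = 9.4 MHz.

9.4 MHz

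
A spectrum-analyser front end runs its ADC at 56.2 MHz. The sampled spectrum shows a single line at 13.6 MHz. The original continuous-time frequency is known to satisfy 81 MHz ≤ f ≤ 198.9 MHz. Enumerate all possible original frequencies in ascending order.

Frequencies that alias to 13.6 MHz are k·fs ± 13.6 MHz for integer k ≥ 0.
k=0: 13.6 MHz.
k=1: 42.6 MHz, 69.8 MHz.
k=2: 98.8 MHz, 126 MHz.
k=3: 155 MHz, 182.2 MHz.
k=4: 211.2 MHz, 238.4 MHz.
Within [81 MHz, 198.9 MHz]: 98.8 MHz, 126 MHz, 155 MHz, 182.2 MHz.

98.8 MHz, 126 MHz, 155 MHz, 182.2 MHz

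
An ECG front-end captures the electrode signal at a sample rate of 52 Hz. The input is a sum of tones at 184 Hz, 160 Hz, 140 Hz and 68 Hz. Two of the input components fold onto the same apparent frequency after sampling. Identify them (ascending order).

fs/2 = 26 Hz.
184 Hz mod fs = 28 Hz.
28 Hz > fs/2 = 26 Hz, folds to fs − 28 Hz = 24 Hz.
160 Hz mod fs = 4 Hz.
4 Hz ≤ fs/2 = 26 Hz, appears at 4 Hz.
140 Hz mod fs = 36 Hz.
36 Hz > fs/2 = 26 Hz, folds to fs − 36 Hz = 16 Hz.
68 Hz mod fs = 16 Hz.
16 Hz ≤ fs/2 = 26 Hz, appears at 16 Hz.
68 Hz and 140 Hz both map to 16 Hz.

68 Hz, 140 Hz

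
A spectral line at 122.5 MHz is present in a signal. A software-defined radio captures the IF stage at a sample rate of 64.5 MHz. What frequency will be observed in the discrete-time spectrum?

122.5 MHz mod fs = 58 MHz.
58 MHz > fs/2 = 32.25 MHz, folds to fs − 58 MHz = 6.5 MHz.

6.5 MHz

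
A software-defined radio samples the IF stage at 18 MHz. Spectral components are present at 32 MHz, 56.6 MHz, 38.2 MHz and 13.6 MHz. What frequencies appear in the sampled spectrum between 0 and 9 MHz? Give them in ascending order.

fs/2 = 9 MHz.
32 MHz mod fs = 14 MHz.
14 MHz > fs/2 = 9 MHz, folds to fs − 14 MHz = 4 MHz.
56.6 MHz mod fs = 2.6 MHz.
2.6 MHz ≤ fs/2 = 9 MHz, appears at 2.6 MHz.
38.2 MHz mod fs = 2.2 MHz.
2.2 MHz ≤ fs/2 = 9 MHz, appears at 2.2 MHz.
13.6 MHz > fs/2 = 9 MHz, folds to fs − 13.6 MHz = 4.4 MHz.
Distinct values: {2.2 MHz, 2.6 MHz, 4 MHz, 4.4 MHz}.

2.2 MHz, 2.6 MHz, 4 MHz, 4.4 MHz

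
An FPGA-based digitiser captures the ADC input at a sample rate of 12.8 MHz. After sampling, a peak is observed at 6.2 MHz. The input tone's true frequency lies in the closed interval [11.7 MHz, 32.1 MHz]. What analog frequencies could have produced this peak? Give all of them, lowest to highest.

19 MHz, 19.4 MHz, 31.8 MHz

Frequencies that alias to 6.2 MHz are k·fs ± 6.2 MHz for integer k ≥ 0.
k=0: 6.2 MHz.
k=1: 6.6 MHz, 19 MHz.
k=2: 19.4 MHz, 31.8 MHz.
k=3: 32.2 MHz, 44.6 MHz.
Within [11.7 MHz, 32.1 MHz]: 19 MHz, 19.4 MHz, 31.8 MHz.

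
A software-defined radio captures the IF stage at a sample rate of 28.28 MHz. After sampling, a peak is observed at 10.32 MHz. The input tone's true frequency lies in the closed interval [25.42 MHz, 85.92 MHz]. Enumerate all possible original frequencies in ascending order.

38.6 MHz, 46.24 MHz, 66.88 MHz, 74.52 MHz

Frequencies that alias to 10.32 MHz are k·fs ± 10.32 MHz for integer k ≥ 0.
k=0: 10.32 MHz.
k=1: 17.96 MHz, 38.6 MHz.
k=2: 46.24 MHz, 66.88 MHz.
k=3: 74.52 MHz, 95.16 MHz.
k=4: 102.8 MHz, 123.44 MHz.
Within [25.42 MHz, 85.92 MHz]: 38.6 MHz, 46.24 MHz, 66.88 MHz, 74.52 MHz.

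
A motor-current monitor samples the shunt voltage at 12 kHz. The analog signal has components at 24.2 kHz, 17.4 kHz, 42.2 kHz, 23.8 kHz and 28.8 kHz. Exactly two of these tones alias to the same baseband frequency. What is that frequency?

0.2 kHz

fs/2 = 6 kHz.
24.2 kHz mod fs = 0.2 kHz.
0.2 kHz ≤ fs/2 = 6 kHz, appears at 0.2 kHz.
17.4 kHz mod fs = 5.4 kHz.
5.4 kHz ≤ fs/2 = 6 kHz, appears at 5.4 kHz.
42.2 kHz mod fs = 6.2 kHz.
6.2 kHz > fs/2 = 6 kHz, folds to fs − 6.2 kHz = 5.8 kHz.
23.8 kHz mod fs = 11.8 kHz.
11.8 kHz > fs/2 = 6 kHz, folds to fs − 11.8 kHz = 0.2 kHz.
28.8 kHz mod fs = 4.8 kHz.
4.8 kHz ≤ fs/2 = 6 kHz, appears at 4.8 kHz.
23.8 kHz and 24.2 kHz both map to 0.2 kHz.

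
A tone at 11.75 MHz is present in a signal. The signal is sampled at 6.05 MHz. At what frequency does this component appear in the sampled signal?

11.75 MHz mod fs = 5.7 MHz.
5.7 MHz > fs/2 = 3.025 MHz, folds to fs − 5.7 MHz = 0.35 MHz.

0.35 MHz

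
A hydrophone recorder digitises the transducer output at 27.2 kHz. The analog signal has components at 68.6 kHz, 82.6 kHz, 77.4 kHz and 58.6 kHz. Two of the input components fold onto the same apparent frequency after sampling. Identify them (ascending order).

fs/2 = 13.6 kHz.
68.6 kHz mod fs = 14.2 kHz.
14.2 kHz > fs/2 = 13.6 kHz, folds to fs − 14.2 kHz = 13 kHz.
82.6 kHz mod fs = 1 kHz.
1 kHz ≤ fs/2 = 13.6 kHz, appears at 1 kHz.
77.4 kHz mod fs = 23 kHz.
23 kHz > fs/2 = 13.6 kHz, folds to fs − 23 kHz = 4.2 kHz.
58.6 kHz mod fs = 4.2 kHz.
4.2 kHz ≤ fs/2 = 13.6 kHz, appears at 4.2 kHz.
58.6 kHz and 77.4 kHz both map to 4.2 kHz.

58.6 kHz, 77.4 kHz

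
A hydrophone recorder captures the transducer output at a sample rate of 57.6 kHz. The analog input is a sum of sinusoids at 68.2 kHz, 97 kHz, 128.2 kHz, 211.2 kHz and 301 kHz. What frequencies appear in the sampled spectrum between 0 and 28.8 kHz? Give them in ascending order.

10.6 kHz, 13 kHz, 18.2 kHz, 19.2 kHz

fs/2 = 28.8 kHz.
68.2 kHz mod fs = 10.6 kHz.
10.6 kHz ≤ fs/2 = 28.8 kHz, appears at 10.6 kHz.
97 kHz mod fs = 39.4 kHz.
39.4 kHz > fs/2 = 28.8 kHz, folds to fs − 39.4 kHz = 18.2 kHz.
128.2 kHz mod fs = 13 kHz.
13 kHz ≤ fs/2 = 28.8 kHz, appears at 13 kHz.
211.2 kHz mod fs = 38.4 kHz.
38.4 kHz > fs/2 = 28.8 kHz, folds to fs − 38.4 kHz = 19.2 kHz.
301 kHz mod fs = 13 kHz.
13 kHz ≤ fs/2 = 28.8 kHz, appears at 13 kHz.
Distinct values: {10.6 kHz, 13 kHz, 18.2 kHz, 19.2 kHz}.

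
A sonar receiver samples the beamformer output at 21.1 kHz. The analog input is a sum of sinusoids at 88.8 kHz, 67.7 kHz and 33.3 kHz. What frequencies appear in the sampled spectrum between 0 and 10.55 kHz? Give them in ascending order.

4.4 kHz, 8.9 kHz

fs/2 = 10.55 kHz.
88.8 kHz mod fs = 4.4 kHz.
4.4 kHz ≤ fs/2 = 10.55 kHz, appears at 4.4 kHz.
67.7 kHz mod fs = 4.4 kHz.
4.4 kHz ≤ fs/2 = 10.55 kHz, appears at 4.4 kHz.
33.3 kHz mod fs = 12.2 kHz.
12.2 kHz > fs/2 = 10.55 kHz, folds to fs − 12.2 kHz = 8.9 kHz.
Distinct values: {4.4 kHz, 8.9 kHz}.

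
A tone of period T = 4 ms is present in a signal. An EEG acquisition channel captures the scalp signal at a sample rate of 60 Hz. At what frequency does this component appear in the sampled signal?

10 Hz

T = 4 ms → f = 1/T = 250 Hz.
250 Hz mod fs = 10 Hz.
10 Hz ≤ fs/2 = 30 Hz, appears at 10 Hz.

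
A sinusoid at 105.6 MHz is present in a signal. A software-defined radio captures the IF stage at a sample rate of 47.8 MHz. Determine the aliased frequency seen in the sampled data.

10 MHz

105.6 MHz mod fs = 10 MHz.
10 MHz ≤ fs/2 = 23.9 MHz, appears at 10 MHz.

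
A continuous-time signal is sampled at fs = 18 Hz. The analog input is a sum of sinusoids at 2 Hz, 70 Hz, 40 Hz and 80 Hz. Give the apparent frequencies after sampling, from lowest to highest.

fs/2 = 9 Hz.
2 Hz ≤ fs/2 = 9 Hz, passes unchanged.
70 Hz mod fs = 16 Hz.
16 Hz > fs/2 = 9 Hz, folds to fs − 16 Hz = 2 Hz.
40 Hz mod fs = 4 Hz.
4 Hz ≤ fs/2 = 9 Hz, appears at 4 Hz.
80 Hz mod fs = 8 Hz.
8 Hz ≤ fs/2 = 9 Hz, appears at 8 Hz.
Distinct values: {2 Hz, 4 Hz, 8 Hz}.

2 Hz, 4 Hz, 8 Hz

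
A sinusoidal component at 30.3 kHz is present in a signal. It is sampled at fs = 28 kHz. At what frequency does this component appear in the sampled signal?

2.3 kHz

30.3 kHz mod fs = 2.3 kHz.
2.3 kHz ≤ fs/2 = 14 kHz, appears at 2.3 kHz.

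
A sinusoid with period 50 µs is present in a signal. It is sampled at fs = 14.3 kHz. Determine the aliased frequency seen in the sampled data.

5.7 kHz

T = 50 µs → f = 1/T = 20 kHz.
20 kHz mod fs = 5.7 kHz.
5.7 kHz ≤ fs/2 = 7.15 kHz, appears at 5.7 kHz.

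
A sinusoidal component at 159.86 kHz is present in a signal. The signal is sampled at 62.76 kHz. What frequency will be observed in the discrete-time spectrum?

28.42 kHz

159.86 kHz mod fs = 34.34 kHz.
34.34 kHz > fs/2 = 31.38 kHz, folds to fs − 34.34 kHz = 28.42 kHz.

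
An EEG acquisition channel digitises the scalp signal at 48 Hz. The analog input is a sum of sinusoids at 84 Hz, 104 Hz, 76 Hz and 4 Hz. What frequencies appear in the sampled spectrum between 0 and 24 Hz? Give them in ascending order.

fs/2 = 24 Hz.
84 Hz mod fs = 36 Hz.
36 Hz > fs/2 = 24 Hz, folds to fs − 36 Hz = 12 Hz.
104 Hz mod fs = 8 Hz.
8 Hz ≤ fs/2 = 24 Hz, appears at 8 Hz.
76 Hz mod fs = 28 Hz.
28 Hz > fs/2 = 24 Hz, folds to fs − 28 Hz = 20 Hz.
4 Hz ≤ fs/2 = 24 Hz, passes unchanged.
Distinct values: {4 Hz, 8 Hz, 12 Hz, 20 Hz}.

4 Hz, 8 Hz, 12 Hz, 20 Hz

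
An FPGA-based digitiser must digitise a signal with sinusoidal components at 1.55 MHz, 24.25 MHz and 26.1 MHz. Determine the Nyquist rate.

52.2 MHz

Highest-frequency component: 26.1 MHz.
Nyquist rate = 2 × 26.1 MHz = 52.2 MHz.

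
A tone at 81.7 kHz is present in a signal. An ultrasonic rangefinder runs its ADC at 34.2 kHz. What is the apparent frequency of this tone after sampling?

13.3 kHz

81.7 kHz mod fs = 13.3 kHz.
13.3 kHz ≤ fs/2 = 17.1 kHz, appears at 13.3 kHz.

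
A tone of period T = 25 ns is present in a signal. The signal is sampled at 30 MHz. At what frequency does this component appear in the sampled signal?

10 MHz

T = 25 ns → f = 1/T = 40 MHz.
40 MHz mod fs = 10 MHz.
10 MHz ≤ fs/2 = 15 MHz, appears at 10 MHz.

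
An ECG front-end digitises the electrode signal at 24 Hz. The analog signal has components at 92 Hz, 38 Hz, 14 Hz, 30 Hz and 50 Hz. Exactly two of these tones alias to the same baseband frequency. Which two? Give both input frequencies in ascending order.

14 Hz, 38 Hz

fs/2 = 12 Hz.
92 Hz mod fs = 20 Hz.
20 Hz > fs/2 = 12 Hz, folds to fs − 20 Hz = 4 Hz.
38 Hz mod fs = 14 Hz.
14 Hz > fs/2 = 12 Hz, folds to fs − 14 Hz = 10 Hz.
14 Hz > fs/2 = 12 Hz, folds to fs − 14 Hz = 10 Hz.
30 Hz mod fs = 6 Hz.
6 Hz ≤ fs/2 = 12 Hz, appears at 6 Hz.
50 Hz mod fs = 2 Hz.
2 Hz ≤ fs/2 = 12 Hz, appears at 2 Hz.
14 Hz and 38 Hz both map to 10 Hz.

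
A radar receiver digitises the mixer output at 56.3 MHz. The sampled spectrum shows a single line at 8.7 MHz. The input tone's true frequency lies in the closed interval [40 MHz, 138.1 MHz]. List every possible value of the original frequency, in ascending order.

47.6 MHz, 65 MHz, 103.9 MHz, 121.3 MHz

Frequencies that alias to 8.7 MHz are k·fs ± 8.7 MHz for integer k ≥ 0.
k=0: 8.7 MHz.
k=1: 47.6 MHz, 65 MHz.
k=2: 103.9 MHz, 121.3 MHz.
k=3: 160.2 MHz, 177.6 MHz.
Within [40 MHz, 138.1 MHz]: 47.6 MHz, 65 MHz, 103.9 MHz, 121.3 MHz.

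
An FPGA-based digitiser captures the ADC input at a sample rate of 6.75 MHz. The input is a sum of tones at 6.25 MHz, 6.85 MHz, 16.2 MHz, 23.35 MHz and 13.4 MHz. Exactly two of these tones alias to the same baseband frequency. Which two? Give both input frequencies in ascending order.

6.85 MHz, 13.4 MHz

fs/2 = 3.375 MHz.
6.25 MHz > fs/2 = 3.375 MHz, folds to fs − 6.25 MHz = 0.5 MHz.
6.85 MHz mod fs = 0.1 MHz.
0.1 MHz ≤ fs/2 = 3.375 MHz, appears at 0.1 MHz.
16.2 MHz mod fs = 2.7 MHz.
2.7 MHz ≤ fs/2 = 3.375 MHz, appears at 2.7 MHz.
23.35 MHz mod fs = 3.1 MHz.
3.1 MHz ≤ fs/2 = 3.375 MHz, appears at 3.1 MHz.
13.4 MHz mod fs = 6.65 MHz.
6.65 MHz > fs/2 = 3.375 MHz, folds to fs − 6.65 MHz = 0.1 MHz.
6.85 MHz and 13.4 MHz both map to 0.1 MHz.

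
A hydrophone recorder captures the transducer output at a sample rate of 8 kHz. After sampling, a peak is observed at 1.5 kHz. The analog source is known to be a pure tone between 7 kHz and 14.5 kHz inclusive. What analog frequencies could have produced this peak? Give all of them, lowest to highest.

Frequencies that alias to 1.5 kHz are k·fs ± 1.5 kHz for integer k ≥ 0.
k=0: 1.5 kHz.
k=1: 6.5 kHz, 9.5 kHz.
k=2: 14.5 kHz, 17.5 kHz.
k=3: 22.5 kHz, 25.5 kHz.
Within [7 kHz, 14.5 kHz]: 9.5 kHz, 14.5 kHz.

9.5 kHz, 14.5 kHz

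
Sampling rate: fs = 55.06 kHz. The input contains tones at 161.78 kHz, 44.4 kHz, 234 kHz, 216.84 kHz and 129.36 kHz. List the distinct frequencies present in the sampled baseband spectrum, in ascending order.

3.4 kHz, 10.66 kHz, 13.76 kHz, 19.24 kHz

fs/2 = 27.53 kHz.
161.78 kHz mod fs = 51.66 kHz.
51.66 kHz > fs/2 = 27.53 kHz, folds to fs − 51.66 kHz = 3.4 kHz.
44.4 kHz > fs/2 = 27.53 kHz, folds to fs − 44.4 kHz = 10.66 kHz.
234 kHz mod fs = 13.76 kHz.
13.76 kHz ≤ fs/2 = 27.53 kHz, appears at 13.76 kHz.
216.84 kHz mod fs = 51.66 kHz.
51.66 kHz > fs/2 = 27.53 kHz, folds to fs − 51.66 kHz = 3.4 kHz.
129.36 kHz mod fs = 19.24 kHz.
19.24 kHz ≤ fs/2 = 27.53 kHz, appears at 19.24 kHz.
Distinct values: {3.4 kHz, 10.66 kHz, 13.76 kHz, 19.24 kHz}.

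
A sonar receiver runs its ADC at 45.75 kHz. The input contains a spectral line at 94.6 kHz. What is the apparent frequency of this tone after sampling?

94.6 kHz mod fs = 3.1 kHz.
3.1 kHz ≤ fs/2 = 22.875 kHz, appears at 3.1 kHz.

3.1 kHz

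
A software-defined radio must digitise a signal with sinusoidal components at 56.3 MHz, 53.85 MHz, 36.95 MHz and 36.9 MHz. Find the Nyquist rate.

112.6 MHz

Highest-frequency component: 56.3 MHz.
Nyquist rate = 2 × 56.3 MHz = 112.6 MHz.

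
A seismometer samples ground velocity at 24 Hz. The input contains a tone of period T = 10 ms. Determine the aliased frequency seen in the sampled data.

4 Hz

T = 10 ms → f = 1/T = 100 Hz.
100 Hz mod fs = 4 Hz.
4 Hz ≤ fs/2 = 12 Hz, appears at 4 Hz.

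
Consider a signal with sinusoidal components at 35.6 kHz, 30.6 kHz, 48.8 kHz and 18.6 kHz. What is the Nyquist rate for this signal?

Highest-frequency component: 48.8 kHz.
Nyquist rate = 2 × 48.8 kHz = 97.6 kHz.

97.6 kHz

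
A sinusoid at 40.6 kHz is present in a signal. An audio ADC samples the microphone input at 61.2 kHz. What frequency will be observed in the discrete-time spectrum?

40.6 kHz > fs/2 = 30.6 kHz, folds to fs − 40.6 kHz = 20.6 kHz.

20.6 kHz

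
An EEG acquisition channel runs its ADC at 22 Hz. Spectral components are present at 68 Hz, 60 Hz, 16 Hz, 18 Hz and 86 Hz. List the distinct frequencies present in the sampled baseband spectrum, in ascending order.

2 Hz, 4 Hz, 6 Hz

fs/2 = 11 Hz.
68 Hz mod fs = 2 Hz.
2 Hz ≤ fs/2 = 11 Hz, appears at 2 Hz.
60 Hz mod fs = 16 Hz.
16 Hz > fs/2 = 11 Hz, folds to fs − 16 Hz = 6 Hz.
16 Hz > fs/2 = 11 Hz, folds to fs − 16 Hz = 6 Hz.
18 Hz > fs/2 = 11 Hz, folds to fs − 18 Hz = 4 Hz.
86 Hz mod fs = 20 Hz.
20 Hz > fs/2 = 11 Hz, folds to fs − 20 Hz = 2 Hz.
Distinct values: {2 Hz, 4 Hz, 6 Hz}.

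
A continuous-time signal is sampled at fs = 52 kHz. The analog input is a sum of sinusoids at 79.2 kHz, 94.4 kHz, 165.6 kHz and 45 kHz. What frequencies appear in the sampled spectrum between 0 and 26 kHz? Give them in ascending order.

7 kHz, 9.6 kHz, 24.8 kHz

fs/2 = 26 kHz.
79.2 kHz mod fs = 27.2 kHz.
27.2 kHz > fs/2 = 26 kHz, folds to fs − 27.2 kHz = 24.8 kHz.
94.4 kHz mod fs = 42.4 kHz.
42.4 kHz > fs/2 = 26 kHz, folds to fs − 42.4 kHz = 9.6 kHz.
165.6 kHz mod fs = 9.6 kHz.
9.6 kHz ≤ fs/2 = 26 kHz, appears at 9.6 kHz.
45 kHz > fs/2 = 26 kHz, folds to fs − 45 kHz = 7 kHz.
Distinct values: {7 kHz, 9.6 kHz, 24.8 kHz}.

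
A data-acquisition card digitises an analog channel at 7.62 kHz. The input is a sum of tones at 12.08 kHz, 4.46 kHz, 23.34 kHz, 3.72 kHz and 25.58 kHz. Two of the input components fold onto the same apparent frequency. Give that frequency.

3.16 kHz

fs/2 = 3.81 kHz.
12.08 kHz mod fs = 4.46 kHz.
4.46 kHz > fs/2 = 3.81 kHz, folds to fs − 4.46 kHz = 3.16 kHz.
4.46 kHz > fs/2 = 3.81 kHz, folds to fs − 4.46 kHz = 3.16 kHz.
23.34 kHz mod fs = 0.48 kHz.
0.48 kHz ≤ fs/2 = 3.81 kHz, appears at 0.48 kHz.
3.72 kHz ≤ fs/2 = 3.81 kHz, passes unchanged.
25.58 kHz mod fs = 2.72 kHz.
2.72 kHz ≤ fs/2 = 3.81 kHz, appears at 2.72 kHz.
4.46 kHz and 12.08 kHz both map to 3.16 kHz.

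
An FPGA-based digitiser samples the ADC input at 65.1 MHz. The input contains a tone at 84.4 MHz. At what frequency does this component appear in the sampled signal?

84.4 MHz mod fs = 19.3 MHz.
19.3 MHz ≤ fs/2 = 32.55 MHz, appears at 19.3 MHz.

19.3 MHz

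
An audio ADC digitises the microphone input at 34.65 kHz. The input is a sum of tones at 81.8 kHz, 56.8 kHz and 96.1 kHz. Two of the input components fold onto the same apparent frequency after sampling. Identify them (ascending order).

56.8 kHz, 81.8 kHz

fs/2 = 17.325 kHz.
81.8 kHz mod fs = 12.5 kHz.
12.5 kHz ≤ fs/2 = 17.325 kHz, appears at 12.5 kHz.
56.8 kHz mod fs = 22.15 kHz.
22.15 kHz > fs/2 = 17.325 kHz, folds to fs − 22.15 kHz = 12.5 kHz.
96.1 kHz mod fs = 26.8 kHz.
26.8 kHz > fs/2 = 17.325 kHz, folds to fs − 26.8 kHz = 7.85 kHz.
56.8 kHz and 81.8 kHz both map to 12.5 kHz.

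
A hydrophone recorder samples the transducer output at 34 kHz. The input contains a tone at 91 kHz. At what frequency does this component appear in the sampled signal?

11 kHz

91 kHz mod fs = 23 kHz.
23 kHz > fs/2 = 17 kHz, folds to fs − 23 kHz = 11 kHz.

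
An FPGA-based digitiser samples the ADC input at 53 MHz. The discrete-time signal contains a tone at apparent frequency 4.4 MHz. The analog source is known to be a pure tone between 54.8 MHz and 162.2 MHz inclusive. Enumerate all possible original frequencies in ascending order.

57.4 MHz, 101.6 MHz, 110.4 MHz, 154.6 MHz

Frequencies that alias to 4.4 MHz are k·fs ± 4.4 MHz for integer k ≥ 0.
k=0: 4.4 MHz.
k=1: 48.6 MHz, 57.4 MHz.
k=2: 101.6 MHz, 110.4 MHz.
k=3: 154.6 MHz, 163.4 MHz.
k=4: 207.6 MHz, 216.4 MHz.
Within [54.8 MHz, 162.2 MHz]: 57.4 MHz, 101.6 MHz, 110.4 MHz, 154.6 MHz.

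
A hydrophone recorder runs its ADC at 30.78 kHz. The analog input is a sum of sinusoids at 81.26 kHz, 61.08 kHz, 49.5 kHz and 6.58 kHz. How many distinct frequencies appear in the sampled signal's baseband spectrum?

fs/2 = 15.39 kHz.
81.26 kHz mod fs = 19.7 kHz.
19.7 kHz > fs/2 = 15.39 kHz, folds to fs − 19.7 kHz = 11.08 kHz.
61.08 kHz mod fs = 30.3 kHz.
30.3 kHz > fs/2 = 15.39 kHz, folds to fs − 30.3 kHz = 0.48 kHz.
49.5 kHz mod fs = 18.72 kHz.
18.72 kHz > fs/2 = 15.39 kHz, folds to fs − 18.72 kHz = 12.06 kHz.
6.58 kHz ≤ fs/2 = 15.39 kHz, passes unchanged.
Distinct values: {0.48 kHz, 6.58 kHz, 11.08 kHz, 12.06 kHz} → 4.

4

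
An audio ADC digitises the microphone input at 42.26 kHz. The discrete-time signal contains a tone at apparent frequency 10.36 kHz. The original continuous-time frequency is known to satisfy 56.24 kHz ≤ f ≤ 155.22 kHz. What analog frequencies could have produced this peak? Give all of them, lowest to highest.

Frequencies that alias to 10.36 kHz are k·fs ± 10.36 kHz for integer k ≥ 0.
k=0: 10.36 kHz.
k=1: 31.9 kHz, 52.62 kHz.
k=2: 74.16 kHz, 94.88 kHz.
k=3: 116.42 kHz, 137.14 kHz.
k=4: 158.68 kHz, 179.4 kHz.
Within [56.24 kHz, 155.22 kHz]: 74.16 kHz, 94.88 kHz, 116.42 kHz, 137.14 kHz.

74.16 kHz, 94.88 kHz, 116.42 kHz, 137.14 kHz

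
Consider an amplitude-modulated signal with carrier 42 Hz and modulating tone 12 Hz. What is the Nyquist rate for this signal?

108 Hz

AM sidebands sit at fc ± fm = 30 Hz and 54 Hz.
Highest-frequency component: 54 Hz.
Nyquist rate = 2 × 54 Hz = 108 Hz.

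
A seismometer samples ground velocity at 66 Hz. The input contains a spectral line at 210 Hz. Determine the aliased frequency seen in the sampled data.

12 Hz

210 Hz mod fs = 12 Hz.
12 Hz ≤ fs/2 = 33 Hz, appears at 12 Hz.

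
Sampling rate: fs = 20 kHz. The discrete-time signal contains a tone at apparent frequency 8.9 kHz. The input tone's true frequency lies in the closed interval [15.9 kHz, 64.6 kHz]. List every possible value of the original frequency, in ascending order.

Frequencies that alias to 8.9 kHz are k·fs ± 8.9 kHz for integer k ≥ 0.
k=0: 8.9 kHz.
k=1: 11.1 kHz, 28.9 kHz.
k=2: 31.1 kHz, 48.9 kHz.
k=3: 51.1 kHz, 68.9 kHz.
k=4: 71.1 kHz, 88.9 kHz.
Within [15.9 kHz, 64.6 kHz]: 28.9 kHz, 31.1 kHz, 48.9 kHz, 51.1 kHz.

28.9 kHz, 31.1 kHz, 48.9 kHz, 51.1 kHz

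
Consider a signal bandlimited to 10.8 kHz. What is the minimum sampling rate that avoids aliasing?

21.6 kHz

Nyquist rate = 2 × 10.8 kHz = 21.6 kHz.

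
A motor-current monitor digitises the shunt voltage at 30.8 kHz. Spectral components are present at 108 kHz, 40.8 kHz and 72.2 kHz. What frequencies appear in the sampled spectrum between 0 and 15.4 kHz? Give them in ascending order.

10 kHz, 10.6 kHz, 15.2 kHz

fs/2 = 15.4 kHz.
108 kHz mod fs = 15.6 kHz.
15.6 kHz > fs/2 = 15.4 kHz, folds to fs − 15.6 kHz = 15.2 kHz.
40.8 kHz mod fs = 10 kHz.
10 kHz ≤ fs/2 = 15.4 kHz, appears at 10 kHz.
72.2 kHz mod fs = 10.6 kHz.
10.6 kHz ≤ fs/2 = 15.4 kHz, appears at 10.6 kHz.
Distinct values: {10 kHz, 10.6 kHz, 15.2 kHz}.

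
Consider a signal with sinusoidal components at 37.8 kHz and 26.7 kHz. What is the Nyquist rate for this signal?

75.6 kHz

Highest-frequency component: 37.8 kHz.
Nyquist rate = 2 × 37.8 kHz = 75.6 kHz.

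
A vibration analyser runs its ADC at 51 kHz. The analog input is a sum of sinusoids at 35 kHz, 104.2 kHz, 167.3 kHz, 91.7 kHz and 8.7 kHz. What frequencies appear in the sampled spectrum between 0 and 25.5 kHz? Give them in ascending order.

2.2 kHz, 8.7 kHz, 10.3 kHz, 14.3 kHz, 16 kHz

fs/2 = 25.5 kHz.
35 kHz > fs/2 = 25.5 kHz, folds to fs − 35 kHz = 16 kHz.
104.2 kHz mod fs = 2.2 kHz.
2.2 kHz ≤ fs/2 = 25.5 kHz, appears at 2.2 kHz.
167.3 kHz mod fs = 14.3 kHz.
14.3 kHz ≤ fs/2 = 25.5 kHz, appears at 14.3 kHz.
91.7 kHz mod fs = 40.7 kHz.
40.7 kHz > fs/2 = 25.5 kHz, folds to fs − 40.7 kHz = 10.3 kHz.
8.7 kHz ≤ fs/2 = 25.5 kHz, passes unchanged.
Distinct values: {2.2 kHz, 8.7 kHz, 10.3 kHz, 14.3 kHz, 16 kHz}.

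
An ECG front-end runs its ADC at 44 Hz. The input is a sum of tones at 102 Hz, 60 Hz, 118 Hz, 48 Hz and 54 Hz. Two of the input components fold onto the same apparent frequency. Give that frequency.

14 Hz

fs/2 = 22 Hz.
102 Hz mod fs = 14 Hz.
14 Hz ≤ fs/2 = 22 Hz, appears at 14 Hz.
60 Hz mod fs = 16 Hz.
16 Hz ≤ fs/2 = 22 Hz, appears at 16 Hz.
118 Hz mod fs = 30 Hz.
30 Hz > fs/2 = 22 Hz, folds to fs − 30 Hz = 14 Hz.
48 Hz mod fs = 4 Hz.
4 Hz ≤ fs/2 = 22 Hz, appears at 4 Hz.
54 Hz mod fs = 10 Hz.
10 Hz ≤ fs/2 = 22 Hz, appears at 10 Hz.
102 Hz and 118 Hz both map to 14 Hz.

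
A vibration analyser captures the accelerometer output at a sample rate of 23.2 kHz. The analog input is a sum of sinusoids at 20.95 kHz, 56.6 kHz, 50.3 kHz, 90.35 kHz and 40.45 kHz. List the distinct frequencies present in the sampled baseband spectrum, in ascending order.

fs/2 = 11.6 kHz.
20.95 kHz > fs/2 = 11.6 kHz, folds to fs − 20.95 kHz = 2.25 kHz.
56.6 kHz mod fs = 10.2 kHz.
10.2 kHz ≤ fs/2 = 11.6 kHz, appears at 10.2 kHz.
50.3 kHz mod fs = 3.9 kHz.
3.9 kHz ≤ fs/2 = 11.6 kHz, appears at 3.9 kHz.
90.35 kHz mod fs = 20.75 kHz.
20.75 kHz > fs/2 = 11.6 kHz, folds to fs − 20.75 kHz = 2.45 kHz.
40.45 kHz mod fs = 17.25 kHz.
17.25 kHz > fs/2 = 11.6 kHz, folds to fs − 17.25 kHz = 5.95 kHz.
Distinct values: {2.25 kHz, 2.45 kHz, 3.9 kHz, 5.95 kHz, 10.2 kHz}.

2.25 kHz, 2.45 kHz, 3.9 kHz, 5.95 kHz, 10.2 kHz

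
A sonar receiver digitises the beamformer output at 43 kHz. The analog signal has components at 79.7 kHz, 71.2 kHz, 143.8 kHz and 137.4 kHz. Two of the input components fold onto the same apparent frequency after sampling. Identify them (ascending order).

71.2 kHz, 143.8 kHz

fs/2 = 21.5 kHz.
79.7 kHz mod fs = 36.7 kHz.
36.7 kHz > fs/2 = 21.5 kHz, folds to fs − 36.7 kHz = 6.3 kHz.
71.2 kHz mod fs = 28.2 kHz.
28.2 kHz > fs/2 = 21.5 kHz, folds to fs − 28.2 kHz = 14.8 kHz.
143.8 kHz mod fs = 14.8 kHz.
14.8 kHz ≤ fs/2 = 21.5 kHz, appears at 14.8 kHz.
137.4 kHz mod fs = 8.4 kHz.
8.4 kHz ≤ fs/2 = 21.5 kHz, appears at 8.4 kHz.
71.2 kHz and 143.8 kHz both map to 14.8 kHz.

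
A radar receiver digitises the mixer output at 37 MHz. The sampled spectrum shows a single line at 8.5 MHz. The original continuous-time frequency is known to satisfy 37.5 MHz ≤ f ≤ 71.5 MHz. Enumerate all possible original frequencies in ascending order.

45.5 MHz, 65.5 MHz

Frequencies that alias to 8.5 MHz are k·fs ± 8.5 MHz for integer k ≥ 0.
k=0: 8.5 MHz.
k=1: 28.5 MHz, 45.5 MHz.
k=2: 65.5 MHz, 82.5 MHz.
k=3: 102.5 MHz, 119.5 MHz.
Within [37.5 MHz, 71.5 MHz]: 45.5 MHz, 65.5 MHz.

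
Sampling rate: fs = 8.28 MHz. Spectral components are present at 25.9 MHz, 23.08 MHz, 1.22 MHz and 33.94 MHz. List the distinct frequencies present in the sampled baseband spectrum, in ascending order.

0.82 MHz, 1.06 MHz, 1.22 MHz, 1.76 MHz

fs/2 = 4.14 MHz.
25.9 MHz mod fs = 1.06 MHz.
1.06 MHz ≤ fs/2 = 4.14 MHz, appears at 1.06 MHz.
23.08 MHz mod fs = 6.52 MHz.
6.52 MHz > fs/2 = 4.14 MHz, folds to fs − 6.52 MHz = 1.76 MHz.
1.22 MHz ≤ fs/2 = 4.14 MHz, passes unchanged.
33.94 MHz mod fs = 0.82 MHz.
0.82 MHz ≤ fs/2 = 4.14 MHz, appears at 0.82 MHz.
Distinct values: {0.82 MHz, 1.06 MHz, 1.22 MHz, 1.76 MHz}.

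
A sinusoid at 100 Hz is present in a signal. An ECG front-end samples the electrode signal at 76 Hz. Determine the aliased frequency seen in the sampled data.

24 Hz

100 Hz mod fs = 24 Hz.
24 Hz ≤ fs/2 = 38 Hz, appears at 24 Hz.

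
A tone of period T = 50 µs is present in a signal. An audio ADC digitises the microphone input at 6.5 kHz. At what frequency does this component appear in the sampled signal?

0.5 kHz

T = 50 µs → f = 1/T = 20 kHz.
20 kHz mod fs = 0.5 kHz.
0.5 kHz ≤ fs/2 = 3.25 kHz, appears at 0.5 kHz.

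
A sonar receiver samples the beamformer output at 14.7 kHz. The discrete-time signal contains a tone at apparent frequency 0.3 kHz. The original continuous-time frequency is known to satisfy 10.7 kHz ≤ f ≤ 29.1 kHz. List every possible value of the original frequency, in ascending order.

Frequencies that alias to 0.3 kHz are k·fs ± 0.3 kHz for integer k ≥ 0.
k=0: 0.3 kHz.
k=1: 14.4 kHz, 15 kHz.
k=2: 29.1 kHz, 29.7 kHz.
k=3: 43.8 kHz, 44.4 kHz.
Within [10.7 kHz, 29.1 kHz]: 14.4 kHz, 15 kHz, 29.1 kHz.

14.4 kHz, 15 kHz, 29.1 kHz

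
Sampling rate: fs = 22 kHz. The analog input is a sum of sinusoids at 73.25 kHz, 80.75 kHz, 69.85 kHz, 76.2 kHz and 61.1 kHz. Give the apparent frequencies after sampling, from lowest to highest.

3.85 kHz, 4.9 kHz, 7.25 kHz, 10.2 kHz

fs/2 = 11 kHz.
73.25 kHz mod fs = 7.25 kHz.
7.25 kHz ≤ fs/2 = 11 kHz, appears at 7.25 kHz.
80.75 kHz mod fs = 14.75 kHz.
14.75 kHz > fs/2 = 11 kHz, folds to fs − 14.75 kHz = 7.25 kHz.
69.85 kHz mod fs = 3.85 kHz.
3.85 kHz ≤ fs/2 = 11 kHz, appears at 3.85 kHz.
76.2 kHz mod fs = 10.2 kHz.
10.2 kHz ≤ fs/2 = 11 kHz, appears at 10.2 kHz.
61.1 kHz mod fs = 17.1 kHz.
17.1 kHz > fs/2 = 11 kHz, folds to fs − 17.1 kHz = 4.9 kHz.
Distinct values: {3.85 kHz, 4.9 kHz, 7.25 kHz, 10.2 kHz}.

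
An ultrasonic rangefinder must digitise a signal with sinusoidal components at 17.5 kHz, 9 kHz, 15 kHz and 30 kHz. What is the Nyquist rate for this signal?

60 kHz

Highest-frequency component: 30 kHz.
Nyquist rate = 2 × 30 kHz = 60 kHz.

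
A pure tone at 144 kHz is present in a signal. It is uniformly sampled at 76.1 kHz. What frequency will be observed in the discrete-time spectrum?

144 kHz mod fs = 67.9 kHz.
67.9 kHz > fs/2 = 38.05 kHz, folds to fs − 67.9 kHz = 8.2 kHz.

8.2 kHz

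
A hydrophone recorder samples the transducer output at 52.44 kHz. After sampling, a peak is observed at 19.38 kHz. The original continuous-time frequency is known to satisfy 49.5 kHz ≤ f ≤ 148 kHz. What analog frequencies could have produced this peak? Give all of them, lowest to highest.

71.82 kHz, 85.5 kHz, 124.26 kHz, 137.94 kHz

Frequencies that alias to 19.38 kHz are k·fs ± 19.38 kHz for integer k ≥ 0.
k=0: 19.38 kHz.
k=1: 33.06 kHz, 71.82 kHz.
k=2: 85.5 kHz, 124.26 kHz.
k=3: 137.94 kHz, 176.7 kHz.
k=4: 190.38 kHz, 229.14 kHz.
Within [49.5 kHz, 148 kHz]: 71.82 kHz, 85.5 kHz, 124.26 kHz, 137.94 kHz.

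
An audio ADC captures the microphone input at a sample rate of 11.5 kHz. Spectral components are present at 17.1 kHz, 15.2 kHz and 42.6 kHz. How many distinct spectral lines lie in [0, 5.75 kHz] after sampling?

3

fs/2 = 5.75 kHz.
17.1 kHz mod fs = 5.6 kHz.
5.6 kHz ≤ fs/2 = 5.75 kHz, appears at 5.6 kHz.
15.2 kHz mod fs = 3.7 kHz.
3.7 kHz ≤ fs/2 = 5.75 kHz, appears at 3.7 kHz.
42.6 kHz mod fs = 8.1 kHz.
8.1 kHz > fs/2 = 5.75 kHz, folds to fs − 8.1 kHz = 3.4 kHz.
Distinct values: {3.4 kHz, 3.7 kHz, 5.6 kHz} → 3.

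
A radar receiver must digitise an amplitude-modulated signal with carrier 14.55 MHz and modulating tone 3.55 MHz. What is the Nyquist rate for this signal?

36.2 MHz

AM sidebands sit at fc ± fm = 11 MHz and 18.1 MHz.
Highest-frequency component: 18.1 MHz.
Nyquist rate = 2 × 18.1 MHz = 36.2 MHz.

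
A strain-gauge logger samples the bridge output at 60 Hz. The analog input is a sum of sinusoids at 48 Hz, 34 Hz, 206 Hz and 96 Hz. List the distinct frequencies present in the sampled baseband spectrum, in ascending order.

12 Hz, 24 Hz, 26 Hz

fs/2 = 30 Hz.
48 Hz > fs/2 = 30 Hz, folds to fs − 48 Hz = 12 Hz.
34 Hz > fs/2 = 30 Hz, folds to fs − 34 Hz = 26 Hz.
206 Hz mod fs = 26 Hz.
26 Hz ≤ fs/2 = 30 Hz, appears at 26 Hz.
96 Hz mod fs = 36 Hz.
36 Hz > fs/2 = 30 Hz, folds to fs − 36 Hz = 24 Hz.
Distinct values: {12 Hz, 24 Hz, 26 Hz}.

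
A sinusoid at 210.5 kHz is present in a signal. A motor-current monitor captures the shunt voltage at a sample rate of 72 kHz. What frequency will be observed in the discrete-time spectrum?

210.5 kHz mod fs = 66.5 kHz.
66.5 kHz > fs/2 = 36 kHz, folds to fs − 66.5 kHz = 5.5 kHz.

5.5 kHz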